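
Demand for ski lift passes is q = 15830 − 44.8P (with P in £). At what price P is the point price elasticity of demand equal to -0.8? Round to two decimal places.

157.04

Ed = −44.8P/(15830 − 44.8P). Set this equal to -0.8:
44.8P = 0.8·(15830 − 44.8P) ⇒ 44.8P(1 + 0.8) = 0.8·15830
P = 0.8·15830 / (44.8·1.8) = 157.0436…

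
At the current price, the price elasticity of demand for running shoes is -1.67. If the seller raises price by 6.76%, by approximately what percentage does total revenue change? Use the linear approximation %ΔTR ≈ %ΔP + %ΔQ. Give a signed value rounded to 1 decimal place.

-4.5%

%ΔQ ≈ Ed × %ΔP = (-1.67) × (+6.76%) = -11.2892%
%ΔTR ≈ %ΔP + %ΔQ = (+6.76%) + (-11.2892%) = -4.5292%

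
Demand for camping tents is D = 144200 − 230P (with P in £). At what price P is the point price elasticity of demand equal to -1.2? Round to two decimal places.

341.98

Ed = −230P/(144200 − 230P). Set this equal to -1.2:
230P = 1.2·(144200 − 230P) ⇒ 230P(1 + 1.2) = 1.2·144200
P = 1.2·144200 / (230·2.2) = 341.9762…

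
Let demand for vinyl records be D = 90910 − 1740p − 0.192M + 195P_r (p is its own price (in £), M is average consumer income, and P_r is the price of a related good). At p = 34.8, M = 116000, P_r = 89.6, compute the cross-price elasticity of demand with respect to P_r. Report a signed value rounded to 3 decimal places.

0.684

At the given values, D = 90910 − 1740(34.8) − 0.192(116000) + 195(89.6) = 25558.
∂D/∂P_r = 195.
E = (195) × (89.6/25558) = 0.68362…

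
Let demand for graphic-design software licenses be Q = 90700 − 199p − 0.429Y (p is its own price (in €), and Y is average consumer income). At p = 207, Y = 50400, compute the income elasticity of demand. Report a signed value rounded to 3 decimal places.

At the given values, Q = 90700 − 199(207) − 0.429(50400) = 27885.4.
∂Q/∂Y = -0.429.
E = (-0.429) × (50400/27885.4) = -0.77537…

-0.775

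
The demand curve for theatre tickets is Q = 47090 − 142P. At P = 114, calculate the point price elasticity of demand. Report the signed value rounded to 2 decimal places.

dQ/dP = −142. At P = 114, Q = 47090 − 142(114) = 30902.
Ed = (dQ/dP)·(P/Q) = −142 × (114/30902) = -0.5238…

-0.52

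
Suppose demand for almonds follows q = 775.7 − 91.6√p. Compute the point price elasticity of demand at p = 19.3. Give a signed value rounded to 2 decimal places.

dq/dp = −91.6/(2√p) = -10.4253. At p = 19.3, q = 373.285.
Ed = (dq/dp)·(p/q) = (-10.4253) × (19.3/373.285) = -0.5390…

-0.54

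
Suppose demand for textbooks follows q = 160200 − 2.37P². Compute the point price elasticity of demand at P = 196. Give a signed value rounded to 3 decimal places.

dq/dP = −2·2.37·P = -929.04. At P = 196, q = 69154.08.
Ed = (dq/dP)·(P/q) = (-929.04) × (196/69154.08) = -2.63313…

-2.633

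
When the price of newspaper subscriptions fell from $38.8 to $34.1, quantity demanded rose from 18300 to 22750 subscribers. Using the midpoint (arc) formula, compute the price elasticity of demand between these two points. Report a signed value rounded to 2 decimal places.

%ΔQ = (22750 − 18300) / [(18300 + 22750)/2] = 4450/20525 = 0.216808…
%ΔP = (34.1 − 38.8) / [(38.8 + 34.1)/2] = -4.7/36.45 = -0.128943…
Arc Ed = %ΔQ / %ΔP = (4450/20525) / (-4.7/36.45) = -1.6814…

-1.68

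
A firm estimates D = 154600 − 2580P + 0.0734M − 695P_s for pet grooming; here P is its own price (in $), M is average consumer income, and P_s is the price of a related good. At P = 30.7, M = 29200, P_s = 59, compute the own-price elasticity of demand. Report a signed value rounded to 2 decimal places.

-2.17

At the given values, D = 154600 − 2580(30.7) + 0.0734(29200) − 695(59) = 36532.28.
∂D/∂P = −2580.
E = (-2580) × (30.7/36532.28) = -2.1681…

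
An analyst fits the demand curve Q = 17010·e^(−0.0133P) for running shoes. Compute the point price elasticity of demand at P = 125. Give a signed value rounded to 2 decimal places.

-1.66

dQ/dP = −0.0133·Q = -42.9083. At P = 125, Q = 3226.19.
Ed = (dQ/dP)·(P/Q) = (-42.9083) × (125/3226.19) = -1.6625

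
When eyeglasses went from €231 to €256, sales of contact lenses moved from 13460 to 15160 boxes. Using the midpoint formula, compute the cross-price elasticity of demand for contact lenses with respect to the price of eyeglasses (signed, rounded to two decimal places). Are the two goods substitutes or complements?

1.16; substitutes

%ΔQ_{contact lenses} = (15160 − 13460)/avg = 1700/14310 = 0.118798…
%ΔP_{eyeglasses} = (256 − 231)/avg = 25/243.5 = 0.102669…
E_cross = (1700/14310) / (25/243.5) = 1.1570…
E_cross > 0 ⇒ the goods are substitutes.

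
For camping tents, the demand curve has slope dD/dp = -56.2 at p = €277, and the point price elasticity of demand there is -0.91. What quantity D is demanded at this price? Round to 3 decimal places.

17107.033

Ed = (dD/dp)·(p/D) ⇒ D = (dD/dp)·p/Ed = (-56.2)·277/(-0.91) = 17107.03296…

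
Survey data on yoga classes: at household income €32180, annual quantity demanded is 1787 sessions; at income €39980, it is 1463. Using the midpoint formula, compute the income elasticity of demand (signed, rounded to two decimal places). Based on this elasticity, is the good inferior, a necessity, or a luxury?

%ΔQ = (1463 − 1787)/[( 1787 + 1463)/2] = -324/1625 = -0.199384…
%ΔIncome = (39980 − 32180)/[( 32180 + 39980)/2] = 7800/36080 = 0.216186…
E_income = (-324/1625) / (7800/36080) = -0.9222…
E_income < 0 ⇒ inferior good.

-0.92; inferior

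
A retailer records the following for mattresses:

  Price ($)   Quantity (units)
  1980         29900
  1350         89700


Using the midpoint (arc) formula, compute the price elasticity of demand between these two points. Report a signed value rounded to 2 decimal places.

-2.64

%ΔQ = (89700 − 29900) / [(29900 + 89700)/2] = 59800/59800 = 1
%ΔP = (1350 − 1980) / [(1980 + 1350)/2] = -630/1665 = -0.378378…
Arc Ed = %ΔQ / %ΔP = (59800/59800) / (-630/1665) = -2.6428…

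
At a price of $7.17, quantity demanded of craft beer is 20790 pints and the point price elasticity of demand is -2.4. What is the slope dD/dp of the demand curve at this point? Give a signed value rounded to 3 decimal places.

-6958.996

Ed = (dD/dp)·(p/D) ⇒ dD/dp = Ed·D/p = (-2.4)·20790/7.17 = -6958.99581…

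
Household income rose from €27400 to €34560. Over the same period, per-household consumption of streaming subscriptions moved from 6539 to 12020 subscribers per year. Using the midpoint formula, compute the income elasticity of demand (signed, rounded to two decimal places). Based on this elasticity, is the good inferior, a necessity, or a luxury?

2.56; luxury

%ΔQ = (12020 − 6539)/[( 6539 + 12020)/2] = 5481/9279.5 = 0.590656…
%ΔIncome = (34560 − 27400)/[( 27400 + 34560)/2] = 7160/30980 = 0.231116…
E_income = (5481/9279.5) / (7160/30980) = 2.5556…
E_income > 1 ⇒ normal good, luxury.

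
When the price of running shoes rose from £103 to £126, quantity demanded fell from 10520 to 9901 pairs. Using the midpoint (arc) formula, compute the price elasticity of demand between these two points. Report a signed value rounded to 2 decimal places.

%ΔQ = (9901 − 10520) / [(10520 + 9901)/2] = -619/10210.5 = -0.060623…
%ΔP = (126 − 103) / [(103 + 126)/2] = 23/114.5 = 0.200873…
Arc Ed = %ΔQ / %ΔP = (-619/10210.5) / (23/114.5) = -0.3018…

-0.30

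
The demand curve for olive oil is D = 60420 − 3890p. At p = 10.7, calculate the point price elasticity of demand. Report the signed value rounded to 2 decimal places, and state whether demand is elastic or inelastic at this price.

-2.21; elastic

dD/dp = −3890. At p = 10.7, D = 60420 − 3890(10.7) = 18797.
Ed = (dD/dp)·(p/D) = −3890 × (10.7/18797) = -2.2143…
|Ed| = 2.21 > 1, so demand is elastic.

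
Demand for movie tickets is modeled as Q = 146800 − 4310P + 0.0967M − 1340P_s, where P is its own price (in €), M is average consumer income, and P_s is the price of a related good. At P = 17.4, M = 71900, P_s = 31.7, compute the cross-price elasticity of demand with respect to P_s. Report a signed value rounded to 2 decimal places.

At the given values, Q = 146800 − 4310(17.4) + 0.0967(71900) − 1340(31.7) = 36280.73.
∂Q/∂P_s = -1340.
E = (-1340) × (31.7/36280.73) = -1.1708…

-1.17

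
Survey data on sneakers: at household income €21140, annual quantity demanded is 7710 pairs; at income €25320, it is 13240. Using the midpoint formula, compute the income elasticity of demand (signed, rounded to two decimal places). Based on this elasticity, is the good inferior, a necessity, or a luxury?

2.93; luxury

%ΔQ = (13240 − 7710)/[( 7710 + 13240)/2] = 5530/10475 = 0.527923…
%ΔIncome = (25320 − 21140)/[( 21140 + 25320)/2] = 4180/23230 = 0.179939…
E_income = (5530/10475) / (4180/23230) = 2.9338…
E_income > 1 ⇒ normal good, luxury.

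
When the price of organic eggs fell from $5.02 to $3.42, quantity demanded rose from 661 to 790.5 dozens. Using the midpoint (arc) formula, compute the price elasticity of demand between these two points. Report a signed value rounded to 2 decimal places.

%ΔQ = (790.5 − 661) / [(661 + 790.5)/2] = 129.5/725.75 = 0.178436…
%ΔP = (3.42 − 5.02) / [(5.02 + 3.42)/2] = -1.6/4.22 = -0.379146…
Arc Ed = %ΔQ / %ΔP = (129.5/725.75) / (-1.6/4.22) = -0.4706…

-0.47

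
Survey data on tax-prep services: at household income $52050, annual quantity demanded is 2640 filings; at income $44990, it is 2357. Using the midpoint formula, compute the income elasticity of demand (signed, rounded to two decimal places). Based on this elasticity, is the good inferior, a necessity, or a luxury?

0.78; necessity

%ΔQ = (2357 − 2640)/[( 2640 + 2357)/2] = -283/2498.5 = -0.113267…
%ΔIncome = (44990 − 52050)/[( 52050 + 44990)/2] = -7060/48520 = -0.145507…
E_income = (-283/2498.5) / (-7060/48520) = 0.7784…
0 < E_income < 1 ⇒ normal good, necessity.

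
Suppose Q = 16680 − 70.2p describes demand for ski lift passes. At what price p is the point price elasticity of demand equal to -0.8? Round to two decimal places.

105.60

Ed = −70.2p/(16680 − 70.2p). Set this equal to -0.8:
70.2p = 0.8·(16680 − 70.2p) ⇒ 70.2p(1 + 0.8) = 0.8·16680
p = 0.8·16680 / (70.2·1.8) = 105.6030…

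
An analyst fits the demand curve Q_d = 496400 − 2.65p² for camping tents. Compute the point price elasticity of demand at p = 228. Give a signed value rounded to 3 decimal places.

-0.768

dQ_d/dp = −2·2.65·p = -1208.4. At p = 228, Q_d = 358642.4.
Ed = (dQ_d/dp)·(p/Q_d) = (-1208.4) × (228/358642.4) = -0.76821…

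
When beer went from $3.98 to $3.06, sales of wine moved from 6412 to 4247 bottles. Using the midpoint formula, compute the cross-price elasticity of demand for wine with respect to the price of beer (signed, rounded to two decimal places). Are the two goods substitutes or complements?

1.55; substitutes

%ΔQ_{wine} = (4247 − 6412)/avg = -2165/5329.5 = -0.406229…
%ΔP_{beer} = (3.06 − 3.98)/avg = -0.92/3.52 = -0.261363…
E_cross = (-2165/5329.5) / (-0.92/3.52) = 1.5542…
E_cross > 0 ⇒ the goods are substitutes.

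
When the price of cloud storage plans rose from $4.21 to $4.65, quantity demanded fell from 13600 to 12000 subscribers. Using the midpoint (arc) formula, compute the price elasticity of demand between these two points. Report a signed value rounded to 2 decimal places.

%ΔQ = (12000 − 13600) / [(13600 + 12000)/2] = -1600/12800 = -0.125
%ΔP = (4.65 − 4.21) / [(4.21 + 4.65)/2] = 0.44/4.43 = 0.099322…
Arc Ed = %ΔQ / %ΔP = (-1600/12800) / (0.44/4.43) = -1.2585…

-1.26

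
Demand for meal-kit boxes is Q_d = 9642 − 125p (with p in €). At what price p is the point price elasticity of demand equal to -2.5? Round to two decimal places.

55.10

Ed = −125p/(9642 − 125p). Set this equal to -2.5:
125p = 2.5·(9642 − 125p) ⇒ 125p(1 + 2.5) = 2.5·9642
p = 2.5·9642 / (125·3.5) = 55.0971…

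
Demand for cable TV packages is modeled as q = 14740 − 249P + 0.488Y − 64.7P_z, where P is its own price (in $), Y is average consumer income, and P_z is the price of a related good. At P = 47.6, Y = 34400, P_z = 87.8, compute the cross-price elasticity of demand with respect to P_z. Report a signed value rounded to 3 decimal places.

At the given values, q = 14740 − 249(47.6) + 0.488(34400) − 64.7(87.8) = 13994.14.
∂q/∂P_z = -64.7.
E = (-64.7) × (87.8/13994.14) = -0.40593…

-0.406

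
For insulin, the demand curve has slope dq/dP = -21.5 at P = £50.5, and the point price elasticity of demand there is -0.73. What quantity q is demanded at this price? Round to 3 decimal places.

Ed = (dq/dP)·(P/q) ⇒ q = (dq/dP)·P/Ed = (-21.5)·50.5/(-0.73) = 1487.32876…

1487.329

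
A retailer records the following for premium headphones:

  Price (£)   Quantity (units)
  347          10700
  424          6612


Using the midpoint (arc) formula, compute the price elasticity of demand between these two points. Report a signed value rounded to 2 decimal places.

-2.36

%ΔQ = (6612 − 10700) / [(10700 + 6612)/2] = -4088/8656 = -0.472273…
%ΔP = (424 − 347) / [(347 + 424)/2] = 77/385.5 = 0.199740…
Arc Ed = %ΔQ / %ΔP = (-4088/8656) / (77/385.5) = -2.3644…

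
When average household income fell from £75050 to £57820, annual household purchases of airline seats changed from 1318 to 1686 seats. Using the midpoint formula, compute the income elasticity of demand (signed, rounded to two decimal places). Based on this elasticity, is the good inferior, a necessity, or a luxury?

%ΔQ = (1686 − 1318)/[( 1318 + 1686)/2] = 368/1502 = 0.245006…
%ΔIncome = (57820 − 75050)/[( 75050 + 57820)/2] = -17230/66435 = -0.259351…
E_income = (368/1502) / (-17230/66435) = -0.9446…
E_income < 0 ⇒ inferior good.

-0.94; inferior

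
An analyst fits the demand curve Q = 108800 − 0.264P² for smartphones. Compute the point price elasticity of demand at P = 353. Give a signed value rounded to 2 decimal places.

dQ/dP = −2·0.264·P = -186.384. At P = 353, Q = 75903.224.
Ed = (dQ/dP)·(P/Q) = (-186.384) × (353/75903.224) = -0.8668…

-0.87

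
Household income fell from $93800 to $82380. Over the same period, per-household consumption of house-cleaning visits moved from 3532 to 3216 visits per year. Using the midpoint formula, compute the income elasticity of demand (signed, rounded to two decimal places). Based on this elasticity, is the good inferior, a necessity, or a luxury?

%ΔQ = (3216 − 3532)/[( 3532 + 3216)/2] = -316/3374 = -0.093657…
%ΔIncome = (82380 − 93800)/[( 93800 + 82380)/2] = -11420/88090 = -0.129640…
E_income = (-316/3374) / (-11420/88090) = 0.7224…
0 < E_income < 1 ⇒ normal good, necessity.

0.72; necessity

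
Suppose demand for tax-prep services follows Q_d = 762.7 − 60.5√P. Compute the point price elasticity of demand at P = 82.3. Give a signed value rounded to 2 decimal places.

dQ_d/dP = −60.5/(2√P) = -3.33446. At P = 82.3, Q_d = 213.848.
Ed = (dQ_d/dP)·(P/Q_d) = (-3.33446) × (82.3/213.848) = -1.2832…

-1.28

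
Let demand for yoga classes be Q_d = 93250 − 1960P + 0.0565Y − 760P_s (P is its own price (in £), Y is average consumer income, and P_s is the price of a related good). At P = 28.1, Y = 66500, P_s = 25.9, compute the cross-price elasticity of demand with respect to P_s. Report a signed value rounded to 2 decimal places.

-0.88

At the given values, Q_d = 93250 − 1960(28.1) + 0.0565(66500) − 760(25.9) = 22247.25.
∂Q_d/∂P_s = -760.
E = (-760) × (25.9/22247.25) = -0.8847…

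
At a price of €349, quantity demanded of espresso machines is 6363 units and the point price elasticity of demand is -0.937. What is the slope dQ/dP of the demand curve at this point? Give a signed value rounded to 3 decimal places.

-17.083

Ed = (dQ/dP)·(P/Q) ⇒ dQ/dP = Ed·Q/P = (-0.937)·6363/349 = -17.08346…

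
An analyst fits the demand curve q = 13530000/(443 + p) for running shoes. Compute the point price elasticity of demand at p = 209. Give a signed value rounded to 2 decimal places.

-0.32

dq/dp = −13530000/(443 + p)² = -31.8275. At p = 209, q = 20751.5.
Ed = (dq/dp)·(p/q) = (-31.8275) × (209/20751.5) = -0.3205…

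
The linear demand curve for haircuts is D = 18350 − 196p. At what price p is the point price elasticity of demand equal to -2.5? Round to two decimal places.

66.87

Ed = −196p/(18350 − 196p). Set this equal to -2.5:
196p = 2.5·(18350 − 196p) ⇒ 196p(1 + 2.5) = 2.5·18350
p = 2.5·18350 / (196·3.5) = 66.8731…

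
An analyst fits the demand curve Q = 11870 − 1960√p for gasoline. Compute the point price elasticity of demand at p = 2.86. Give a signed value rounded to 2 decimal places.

-0.19

dQ/dp = −1960/(2√p) = -579.486. At p = 2.86, Q = 8555.34.
Ed = (dQ/dp)·(p/Q) = (-579.486) × (2.86/8555.34) = -0.1937…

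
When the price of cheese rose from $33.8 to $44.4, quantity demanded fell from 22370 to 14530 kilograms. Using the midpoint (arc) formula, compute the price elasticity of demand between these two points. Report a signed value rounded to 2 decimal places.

%ΔQ = (14530 − 22370) / [(22370 + 14530)/2] = -7840/18450 = -0.424932…
%ΔP = (44.4 − 33.8) / [(33.8 + 44.4)/2] = 10.6/39.1 = 0.271099…
Arc Ed = %ΔQ / %ΔP = (-7840/18450) / (10.6/39.1) = -1.5674…

-1.57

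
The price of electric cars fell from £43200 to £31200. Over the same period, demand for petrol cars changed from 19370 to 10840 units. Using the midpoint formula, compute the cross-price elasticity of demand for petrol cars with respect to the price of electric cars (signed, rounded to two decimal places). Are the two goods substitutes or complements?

%ΔQ_{petrol cars} = (10840 − 19370)/avg = -8530/15105 = -0.564713…
%ΔP_{electric cars} = (31200 − 43200)/avg = -12000/37200 = -0.322580…
E_cross = (-8530/15105) / (-12000/37200) = 1.7506…
E_cross > 0 ⇒ the goods are substitutes.

1.75; substitutes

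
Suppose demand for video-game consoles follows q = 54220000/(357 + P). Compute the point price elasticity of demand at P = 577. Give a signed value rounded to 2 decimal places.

-0.62

dq/dP = −54220000/(357 + P)² = -62.1535. At P = 577, q = 58051.4.
Ed = (dq/dP)·(P/q) = (-62.1535) × (577/58051.4) = -0.6177…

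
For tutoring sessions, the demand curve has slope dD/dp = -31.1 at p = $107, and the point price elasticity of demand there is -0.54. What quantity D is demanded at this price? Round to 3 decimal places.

6162.407

Ed = (dD/dp)·(p/D) ⇒ D = (dD/dp)·p/Ed = (-31.1)·107/(-0.54) = 6162.40740…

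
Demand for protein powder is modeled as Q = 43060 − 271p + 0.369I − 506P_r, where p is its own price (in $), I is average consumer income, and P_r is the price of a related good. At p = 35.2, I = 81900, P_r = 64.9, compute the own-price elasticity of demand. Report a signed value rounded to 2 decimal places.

-0.31

At the given values, Q = 43060 − 271(35.2) + 0.369(81900) − 506(64.9) = 30902.5.
∂Q/∂p = −271.
E = (-271) × (35.2/30902.5) = -0.3086…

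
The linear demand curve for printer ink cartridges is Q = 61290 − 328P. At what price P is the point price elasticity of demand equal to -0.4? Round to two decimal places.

Ed = −328P/(61290 − 328P). Set this equal to -0.4:
328P = 0.4·(61290 − 328P) ⇒ 328P(1 + 0.4) = 0.4·61290
P = 0.4·61290 / (328·1.4) = 53.3885…

53.39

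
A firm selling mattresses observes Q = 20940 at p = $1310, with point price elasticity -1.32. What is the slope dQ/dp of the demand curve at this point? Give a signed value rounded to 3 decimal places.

Ed = (dQ/dp)·(p/Q) ⇒ dQ/dp = Ed·Q/p = (-1.32)·20940/1310 = -21.09984…

-21.100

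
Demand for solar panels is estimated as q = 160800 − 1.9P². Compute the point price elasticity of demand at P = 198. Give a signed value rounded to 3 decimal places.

dq/dP = −2·1.9·P = -752.4. At P = 198, q = 86312.4.
Ed = (dq/dP)·(P/q) = (-752.4) × (198/86312.4) = -1.72599…

-1.726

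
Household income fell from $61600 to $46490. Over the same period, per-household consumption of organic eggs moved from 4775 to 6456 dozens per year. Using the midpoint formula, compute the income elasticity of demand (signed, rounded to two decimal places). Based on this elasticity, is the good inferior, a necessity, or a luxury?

%ΔQ = (6456 − 4775)/[( 4775 + 6456)/2] = 1681/5615.5 = 0.299350…
%ΔIncome = (46490 − 61600)/[( 61600 + 46490)/2] = -15110/54045 = -0.279581…
E_income = (1681/5615.5) / (-15110/54045) = -1.0707…
E_income < 0 ⇒ inferior good.

-1.07; inferior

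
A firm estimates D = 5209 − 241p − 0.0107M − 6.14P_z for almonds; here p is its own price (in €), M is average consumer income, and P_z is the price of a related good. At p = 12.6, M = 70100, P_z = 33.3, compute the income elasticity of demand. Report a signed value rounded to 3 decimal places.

At the given values, D = 5209 − 241(12.6) − 0.0107(70100) − 6.14(33.3) = 1217.868.
∂D/∂M = -0.0107.
E = (-0.0107) × (70100/1217.868) = -0.61588…

-0.616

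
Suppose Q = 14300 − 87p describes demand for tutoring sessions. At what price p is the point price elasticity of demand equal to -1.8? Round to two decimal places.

Ed = −87p/(14300 − 87p). Set this equal to -1.8:
87p = 1.8·(14300 − 87p) ⇒ 87p(1 + 1.8) = 1.8·14300
p = 1.8·14300 / (87·2.8) = 105.6650…

105.67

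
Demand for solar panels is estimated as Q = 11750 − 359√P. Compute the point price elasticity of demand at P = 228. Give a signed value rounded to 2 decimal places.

dQ/dP = −359/(2√P) = -11.8877. At P = 228, Q = 6329.22.
Ed = (dQ/dP)·(P/Q) = (-11.8877) × (228/6329.22) = -0.4282…

-0.43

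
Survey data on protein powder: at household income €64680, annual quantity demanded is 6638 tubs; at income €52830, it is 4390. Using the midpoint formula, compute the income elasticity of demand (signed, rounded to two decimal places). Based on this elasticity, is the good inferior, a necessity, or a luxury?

%ΔQ = (4390 − 6638)/[( 6638 + 4390)/2] = -2248/5514 = -0.407689…
%ΔIncome = (52830 − 64680)/[( 64680 + 52830)/2] = -11850/58755 = -0.201684…
E_income = (-2248/5514) / (-11850/58755) = 2.0214…
E_income > 1 ⇒ normal good, luxury.

2.02; luxury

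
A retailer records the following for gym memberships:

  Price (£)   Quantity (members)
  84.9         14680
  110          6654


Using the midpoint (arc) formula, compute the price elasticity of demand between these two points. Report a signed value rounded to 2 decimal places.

%ΔQ = (6654 − 14680) / [(14680 + 6654)/2] = -8026/10667 = -0.752413…
%ΔP = (110 − 84.9) / [(84.9 + 110)/2] = 25.1/97.45 = 0.257567…
Arc Ed = %ΔQ / %ΔP = (-8026/10667) / (25.1/97.45) = -2.9212…

-2.92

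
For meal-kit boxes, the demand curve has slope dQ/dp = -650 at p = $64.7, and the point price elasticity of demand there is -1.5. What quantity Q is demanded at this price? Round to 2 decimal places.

28036.67

Ed = (dQ/dp)·(p/Q) ⇒ Q = (dQ/dp)·p/Ed = (-650)·64.7/(-1.5) = 28036.6666…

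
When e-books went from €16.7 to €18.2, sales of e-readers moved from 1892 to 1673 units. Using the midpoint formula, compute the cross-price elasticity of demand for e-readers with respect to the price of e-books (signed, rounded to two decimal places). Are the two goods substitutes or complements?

%ΔQ_{e-readers} = (1673 − 1892)/avg = -219/1782.5 = -0.122861…
%ΔP_{e-books} = (18.2 − 16.7)/avg = 1.5/17.45 = 0.085959…
E_cross = (-219/1782.5) / (1.5/17.45) = -1.4292…
E_cross < 0 ⇒ the goods are complements.

-1.43; complements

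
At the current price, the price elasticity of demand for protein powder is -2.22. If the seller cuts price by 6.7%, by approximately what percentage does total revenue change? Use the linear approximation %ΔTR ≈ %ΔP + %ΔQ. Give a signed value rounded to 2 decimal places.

+8.17%

%ΔQ ≈ Ed × %ΔP = (-2.22) × (-6.7%) = +14.8740%
%ΔTR ≈ %ΔP + %ΔQ = (-6.7%) + (+14.8740%) = +8.1740%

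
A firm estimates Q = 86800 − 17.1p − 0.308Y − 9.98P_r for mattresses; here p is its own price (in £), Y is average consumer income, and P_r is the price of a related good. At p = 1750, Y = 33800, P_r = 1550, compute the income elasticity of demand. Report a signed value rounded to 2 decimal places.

At the given values, Q = 86800 − 17.1(1750) − 0.308(33800) − 9.98(1550) = 30995.6.
∂Q/∂Y = -0.308.
E = (-0.308) × (33800/30995.6) = -0.3358…

-0.34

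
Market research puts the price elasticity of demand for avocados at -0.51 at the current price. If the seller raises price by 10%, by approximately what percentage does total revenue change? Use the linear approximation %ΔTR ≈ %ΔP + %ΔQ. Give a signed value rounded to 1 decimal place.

+4.9%

%ΔQ ≈ Ed × %ΔP = (-0.51) × (+10%) = -5.1000%
%ΔTR ≈ %ΔP + %ΔQ = (+10%) + (-5.1000%) = +4.9000%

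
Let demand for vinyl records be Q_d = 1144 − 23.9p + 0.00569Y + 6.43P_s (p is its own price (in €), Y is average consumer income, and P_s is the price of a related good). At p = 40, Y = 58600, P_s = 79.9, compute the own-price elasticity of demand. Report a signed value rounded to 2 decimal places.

At the given values, Q_d = 1144 − 23.9(40) + 0.00569(58600) + 6.43(79.9) = 1035.191.
∂Q_d/∂p = −23.9.
E = (-23.9) × (40/1035.191) = -0.9235…

-0.92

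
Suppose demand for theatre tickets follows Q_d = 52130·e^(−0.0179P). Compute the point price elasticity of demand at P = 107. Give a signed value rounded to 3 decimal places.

dQ_d/dP = −0.0179·Q_d = -137.447. At P = 107, Q_d = 7678.63.
Ed = (dQ_d/dP)·(P/Q_d) = (-137.447) × (107/7678.63) = -1.9153

-1.915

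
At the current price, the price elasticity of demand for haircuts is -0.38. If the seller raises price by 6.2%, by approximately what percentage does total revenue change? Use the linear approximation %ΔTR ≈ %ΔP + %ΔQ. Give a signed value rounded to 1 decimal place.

%ΔQ ≈ Ed × %ΔP = (-0.38) × (+6.2%) = -2.3560%
%ΔTR ≈ %ΔP + %ΔQ = (+6.2%) + (-2.3560%) = +3.8440%

+3.8%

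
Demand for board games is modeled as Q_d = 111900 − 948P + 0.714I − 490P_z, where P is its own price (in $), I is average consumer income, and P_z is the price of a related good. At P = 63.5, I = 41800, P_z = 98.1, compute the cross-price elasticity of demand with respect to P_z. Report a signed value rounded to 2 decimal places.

At the given values, Q_d = 111900 − 948(63.5) + 0.714(41800) − 490(98.1) = 33478.2.
∂Q_d/∂P_z = -490.
E = (-490) × (98.1/33478.2) = -1.4358…

-1.44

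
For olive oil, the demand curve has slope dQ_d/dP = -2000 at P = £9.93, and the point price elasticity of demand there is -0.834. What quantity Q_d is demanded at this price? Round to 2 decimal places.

23812.95

Ed = (dQ_d/dP)·(P/Q_d) ⇒ Q_d = (dQ_d/dP)·P/Ed = (-2000)·9.93/(-0.834) = 23812.9496…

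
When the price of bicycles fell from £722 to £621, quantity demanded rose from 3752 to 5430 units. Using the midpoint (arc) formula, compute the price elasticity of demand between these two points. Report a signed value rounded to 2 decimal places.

%ΔQ = (5430 − 3752) / [(3752 + 5430)/2] = 1678/4591 = 0.365497…
%ΔP = (621 − 722) / [(722 + 621)/2] = -101/671.5 = -0.150409…
Arc Ed = %ΔQ / %ΔP = (1678/4591) / (-101/671.5) = -2.4300…

-2.43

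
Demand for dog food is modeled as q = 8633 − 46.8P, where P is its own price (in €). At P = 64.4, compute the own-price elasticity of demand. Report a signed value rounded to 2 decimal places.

At the given values, q = 8633 − 46.8(64.4) = 5619.08.
∂q/∂P = −46.8.
E = (-46.8) × (64.4/5619.08) = -0.5363…

-0.54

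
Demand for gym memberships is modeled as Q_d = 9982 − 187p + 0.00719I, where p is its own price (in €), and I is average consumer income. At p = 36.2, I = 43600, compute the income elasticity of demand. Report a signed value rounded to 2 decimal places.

At the given values, Q_d = 9982 − 187(36.2) + 0.00719(43600) = 3526.084.
∂Q_d/∂I = 0.00719.
E = (0.00719) × (43600/3526.084) = 0.0889…

0.09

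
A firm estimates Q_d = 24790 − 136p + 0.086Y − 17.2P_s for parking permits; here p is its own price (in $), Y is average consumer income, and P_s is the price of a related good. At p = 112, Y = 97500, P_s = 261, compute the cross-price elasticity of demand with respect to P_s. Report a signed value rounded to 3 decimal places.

At the given values, Q_d = 24790 − 136(112) + 0.086(97500) − 17.2(261) = 13453.8.
∂Q_d/∂P_s = -17.2.
E = (-17.2) × (261/13453.8) = -0.33367…

-0.334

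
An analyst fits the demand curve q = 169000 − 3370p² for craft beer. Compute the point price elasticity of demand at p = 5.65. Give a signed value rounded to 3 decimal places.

-3.503

dq/dp = −2·3370·p = -38081. At p = 5.65, q = 61421.175.
Ed = (dq/dp)·(p/q) = (-38081) × (5.65/61421.175) = -3.50298…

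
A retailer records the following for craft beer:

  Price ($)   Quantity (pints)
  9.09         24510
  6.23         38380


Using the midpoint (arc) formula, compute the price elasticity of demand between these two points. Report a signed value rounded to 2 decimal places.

-1.18

%ΔQ = (38380 − 24510) / [(24510 + 38380)/2] = 13870/31445 = 0.441087…
%ΔP = (6.23 − 9.09) / [(9.09 + 6.23)/2] = -2.86/7.66 = -0.373368…
Arc Ed = %ΔQ / %ΔP = (13870/31445) / (-2.86/7.66) = -1.1813…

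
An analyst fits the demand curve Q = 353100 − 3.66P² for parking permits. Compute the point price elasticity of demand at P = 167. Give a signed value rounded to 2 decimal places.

-0.81

dQ/dP = −2·3.66·P = -1222.44. At P = 167, Q = 251026.26.
Ed = (dQ/dP)·(P/Q) = (-1222.44) × (167/251026.26) = -0.8132…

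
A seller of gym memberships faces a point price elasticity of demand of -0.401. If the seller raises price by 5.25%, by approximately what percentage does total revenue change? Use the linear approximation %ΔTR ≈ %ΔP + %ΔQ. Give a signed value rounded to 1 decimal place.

%ΔQ ≈ Ed × %ΔP = (-0.401) × (+5.25%) = -2.1053%
%ΔTR ≈ %ΔP + %ΔQ = (+5.25%) + (-2.1053%) = +3.1448%

+3.1%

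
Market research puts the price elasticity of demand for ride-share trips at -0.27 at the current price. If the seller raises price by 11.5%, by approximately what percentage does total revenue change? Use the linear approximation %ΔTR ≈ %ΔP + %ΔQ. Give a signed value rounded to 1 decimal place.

%ΔQ ≈ Ed × %ΔP = (-0.27) × (+11.5%) = -3.1050%
%ΔTR ≈ %ΔP + %ΔQ = (+11.5%) + (-3.1050%) = +8.3950%

+8.4%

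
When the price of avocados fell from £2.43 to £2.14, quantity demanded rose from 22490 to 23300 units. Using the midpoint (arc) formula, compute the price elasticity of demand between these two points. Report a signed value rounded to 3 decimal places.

%ΔQ = (23300 − 22490) / [(22490 + 23300)/2] = 810/22895 = 0.035378…
%ΔP = (2.14 − 2.43) / [(2.43 + 2.14)/2] = -0.29/2.285 = -0.126914…
Arc Ed = %ΔQ / %ΔP = (810/22895) / (-0.29/2.285) = -0.27876…

-0.279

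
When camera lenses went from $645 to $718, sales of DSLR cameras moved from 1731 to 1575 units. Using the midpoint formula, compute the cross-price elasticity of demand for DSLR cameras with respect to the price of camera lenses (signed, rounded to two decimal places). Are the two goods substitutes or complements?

-0.88; complements

%ΔQ_{DSLR cameras} = (1575 − 1731)/avg = -156/1653 = -0.094373…
%ΔP_{camera lenses} = (718 − 645)/avg = 73/681.5 = 0.107116…
E_cross = (-156/1653) / (73/681.5) = -0.8810…
E_cross < 0 ⇒ the goods are complements.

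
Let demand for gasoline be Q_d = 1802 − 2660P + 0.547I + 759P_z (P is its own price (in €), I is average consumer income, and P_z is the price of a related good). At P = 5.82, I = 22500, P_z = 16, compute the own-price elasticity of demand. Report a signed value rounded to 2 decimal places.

At the given values, Q_d = 1802 − 2660(5.82) + 0.547(22500) + 759(16) = 10772.3.
∂Q_d/∂P = −2660.
E = (-2660) × (5.82/10772.3) = -1.4371…

-1.44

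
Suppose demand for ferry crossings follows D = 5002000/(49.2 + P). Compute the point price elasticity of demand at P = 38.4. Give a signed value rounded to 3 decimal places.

-0.438

dD/dP = −5002000/(49.2 + P)² = -651.832. At P = 38.4, D = 57100.5.
Ed = (dD/dP)·(P/D) = (-651.832) × (38.4/57100.5) = -0.43835…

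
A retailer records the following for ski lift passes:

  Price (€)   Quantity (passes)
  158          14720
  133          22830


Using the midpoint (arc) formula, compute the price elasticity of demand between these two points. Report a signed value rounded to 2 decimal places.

-2.51

%ΔQ = (22830 − 14720) / [(14720 + 22830)/2] = 8110/18775 = 0.431957…
%ΔP = (133 − 158) / [(158 + 133)/2] = -25/145.5 = -0.171821…
Arc Ed = %ΔQ / %ΔP = (8110/18775) / (-25/145.5) = -2.5139…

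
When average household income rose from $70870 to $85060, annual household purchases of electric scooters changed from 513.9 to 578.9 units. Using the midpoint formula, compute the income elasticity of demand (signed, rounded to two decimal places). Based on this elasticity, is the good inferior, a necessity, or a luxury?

%ΔQ = (578.9 − 513.9)/[( 513.9 + 578.9)/2] = 65/546.4 = 0.118960…
%ΔIncome = (85060 − 70870)/[( 70870 + 85060)/2] = 14190/77965 = 0.182004…
E_income = (65/546.4) / (14190/77965) = 0.6536…
0 < E_income < 1 ⇒ normal good, necessity.

0.65; necessity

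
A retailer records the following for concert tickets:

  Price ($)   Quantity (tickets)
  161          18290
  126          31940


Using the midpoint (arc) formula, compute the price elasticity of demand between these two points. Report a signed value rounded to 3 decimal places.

-2.228

%ΔQ = (31940 − 18290) / [(18290 + 31940)/2] = 13650/25115 = 0.543499…
%ΔP = (126 − 161) / [(161 + 126)/2] = -35/143.5 = -0.243902…
Arc Ed = %ΔQ / %ΔP = (13650/25115) / (-35/143.5) = -2.22834…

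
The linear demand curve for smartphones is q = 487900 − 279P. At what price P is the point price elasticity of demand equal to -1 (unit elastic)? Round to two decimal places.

Ed = −279P/(487900 − 279P). Set this equal to -1:
279P = 1·(487900 − 279P) ⇒ 279P(1 + 1) = 1·487900
P = 1·487900 / (279·2) = 874.3727…

874.37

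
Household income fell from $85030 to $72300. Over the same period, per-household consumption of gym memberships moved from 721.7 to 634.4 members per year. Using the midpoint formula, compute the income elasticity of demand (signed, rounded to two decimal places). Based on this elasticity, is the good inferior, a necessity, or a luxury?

%ΔQ = (634.4 − 721.7)/[( 721.7 + 634.4)/2] = -87.3/678.05 = -0.128751…
%ΔIncome = (72300 − 85030)/[( 85030 + 72300)/2] = -12730/78665 = -0.161825…
E_income = (-87.3/678.05) / (-12730/78665) = 0.7956…
0 < E_income < 1 ⇒ normal good, necessity.

0.80; necessity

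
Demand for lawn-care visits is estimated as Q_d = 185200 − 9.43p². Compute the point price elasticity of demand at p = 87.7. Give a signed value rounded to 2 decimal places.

dQ_d/dp = −2·9.43·p = -1654.022. At p = 87.7, Q_d = 112671.1353.
Ed = (dQ_d/dp)·(p/Q_d) = (-1654.022) × (87.7/112671.1353) = -1.2874…

-1.29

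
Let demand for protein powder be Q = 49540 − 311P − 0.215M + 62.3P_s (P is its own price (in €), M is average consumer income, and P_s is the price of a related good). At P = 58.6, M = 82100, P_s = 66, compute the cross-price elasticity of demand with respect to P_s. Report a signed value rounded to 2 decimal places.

0.23

At the given values, Q = 49540 − 311(58.6) − 0.215(82100) + 62.3(66) = 17775.7.
∂Q/∂P_s = 62.3.
E = (62.3) × (66/17775.7) = 0.2313…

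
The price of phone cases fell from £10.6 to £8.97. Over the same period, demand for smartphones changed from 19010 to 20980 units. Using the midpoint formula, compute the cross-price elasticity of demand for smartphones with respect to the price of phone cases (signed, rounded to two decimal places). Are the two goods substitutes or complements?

%ΔQ_{smartphones} = (20980 − 19010)/avg = 1970/19995 = 0.098524…
%ΔP_{phone cases} = (8.97 − 10.6)/avg = -1.63/9.785 = -0.166581…
E_cross = (1970/19995) / (-1.63/9.785) = -0.5914…
E_cross < 0 ⇒ the goods are complements.

-0.59; complements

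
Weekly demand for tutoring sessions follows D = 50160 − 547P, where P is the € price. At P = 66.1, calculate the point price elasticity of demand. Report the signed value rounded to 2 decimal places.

dD/dP = −547. At P = 66.1, D = 50160 − 547(66.1) = 14003.3.
Ed = (dD/dP)·(P/D) = −547 × (66.1/14003.3) = -2.5820…

-2.58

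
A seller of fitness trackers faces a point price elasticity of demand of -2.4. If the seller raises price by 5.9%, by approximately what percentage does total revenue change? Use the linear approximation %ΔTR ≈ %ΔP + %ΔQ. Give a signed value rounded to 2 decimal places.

%ΔQ ≈ Ed × %ΔP = (-2.4) × (+5.9%) = -14.1600%
%ΔTR ≈ %ΔP + %ΔQ = (+5.9%) + (-14.1600%) = -8.2600%

-8.26%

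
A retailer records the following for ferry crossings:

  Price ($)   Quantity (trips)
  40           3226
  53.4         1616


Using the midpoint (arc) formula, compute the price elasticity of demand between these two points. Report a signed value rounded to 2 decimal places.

%ΔQ = (1616 − 3226) / [(3226 + 1616)/2] = -1610/2421 = -0.665014…
%ΔP = (53.4 − 40) / [(40 + 53.4)/2] = 13.4/46.7 = 0.286937…
Arc Ed = %ΔQ / %ΔP = (-1610/2421) / (13.4/46.7) = -2.3176…

-2.32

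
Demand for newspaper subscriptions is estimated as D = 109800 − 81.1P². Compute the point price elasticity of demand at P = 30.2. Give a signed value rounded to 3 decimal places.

-4.128

dD/dP = −2·81.1·P = -4898.44. At P = 30.2, D = 35833.556.
Ed = (dD/dP)·(P/D) = (-4898.44) × (30.2/35833.556) = -4.12833…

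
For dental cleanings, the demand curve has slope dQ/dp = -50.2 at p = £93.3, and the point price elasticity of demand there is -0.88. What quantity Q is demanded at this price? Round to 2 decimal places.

Ed = (dQ/dp)·(p/Q) ⇒ Q = (dQ/dp)·p/Ed = (-50.2)·93.3/(-0.88) = 5322.3409…

5322.34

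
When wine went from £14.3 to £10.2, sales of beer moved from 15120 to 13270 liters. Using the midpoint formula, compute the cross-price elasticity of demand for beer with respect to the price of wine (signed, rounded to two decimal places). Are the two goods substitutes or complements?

0.39; substitutes

%ΔQ_{beer} = (13270 − 15120)/avg = -1850/14195 = -0.130327…
%ΔP_{wine} = (10.2 − 14.3)/avg = -4.1/12.25 = -0.334693…
E_cross = (-1850/14195) / (-4.1/12.25) = 0.3893…
E_cross > 0 ⇒ the goods are substitutes.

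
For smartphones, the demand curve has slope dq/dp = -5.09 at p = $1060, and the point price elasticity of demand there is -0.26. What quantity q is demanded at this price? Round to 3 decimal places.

Ed = (dq/dp)·(p/q) ⇒ q = (dq/dp)·p/Ed = (-5.09)·1060/(-0.26) = 20751.53846…

20751.538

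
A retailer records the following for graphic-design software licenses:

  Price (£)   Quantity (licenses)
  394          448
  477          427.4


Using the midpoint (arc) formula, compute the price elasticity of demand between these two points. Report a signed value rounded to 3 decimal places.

-0.247

%ΔQ = (427.4 − 448) / [(448 + 427.4)/2] = -20.6/437.7 = -0.047064…
%ΔP = (477 − 394) / [(394 + 477)/2] = 83/435.5 = 0.190585…
Arc Ed = %ΔQ / %ΔP = (-20.6/437.7) / (83/435.5) = -0.24694…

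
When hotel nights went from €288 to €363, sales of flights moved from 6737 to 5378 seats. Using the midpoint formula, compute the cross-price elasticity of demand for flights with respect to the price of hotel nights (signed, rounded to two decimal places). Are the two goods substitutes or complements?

%ΔQ_{flights} = (5378 − 6737)/avg = -1359/6057.5 = -0.224349…
%ΔP_{hotel nights} = (363 − 288)/avg = 75/325.5 = 0.230414…
E_cross = (-1359/6057.5) / (75/325.5) = -0.9736…
E_cross < 0 ⇒ the goods are complements.

-0.97; complements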